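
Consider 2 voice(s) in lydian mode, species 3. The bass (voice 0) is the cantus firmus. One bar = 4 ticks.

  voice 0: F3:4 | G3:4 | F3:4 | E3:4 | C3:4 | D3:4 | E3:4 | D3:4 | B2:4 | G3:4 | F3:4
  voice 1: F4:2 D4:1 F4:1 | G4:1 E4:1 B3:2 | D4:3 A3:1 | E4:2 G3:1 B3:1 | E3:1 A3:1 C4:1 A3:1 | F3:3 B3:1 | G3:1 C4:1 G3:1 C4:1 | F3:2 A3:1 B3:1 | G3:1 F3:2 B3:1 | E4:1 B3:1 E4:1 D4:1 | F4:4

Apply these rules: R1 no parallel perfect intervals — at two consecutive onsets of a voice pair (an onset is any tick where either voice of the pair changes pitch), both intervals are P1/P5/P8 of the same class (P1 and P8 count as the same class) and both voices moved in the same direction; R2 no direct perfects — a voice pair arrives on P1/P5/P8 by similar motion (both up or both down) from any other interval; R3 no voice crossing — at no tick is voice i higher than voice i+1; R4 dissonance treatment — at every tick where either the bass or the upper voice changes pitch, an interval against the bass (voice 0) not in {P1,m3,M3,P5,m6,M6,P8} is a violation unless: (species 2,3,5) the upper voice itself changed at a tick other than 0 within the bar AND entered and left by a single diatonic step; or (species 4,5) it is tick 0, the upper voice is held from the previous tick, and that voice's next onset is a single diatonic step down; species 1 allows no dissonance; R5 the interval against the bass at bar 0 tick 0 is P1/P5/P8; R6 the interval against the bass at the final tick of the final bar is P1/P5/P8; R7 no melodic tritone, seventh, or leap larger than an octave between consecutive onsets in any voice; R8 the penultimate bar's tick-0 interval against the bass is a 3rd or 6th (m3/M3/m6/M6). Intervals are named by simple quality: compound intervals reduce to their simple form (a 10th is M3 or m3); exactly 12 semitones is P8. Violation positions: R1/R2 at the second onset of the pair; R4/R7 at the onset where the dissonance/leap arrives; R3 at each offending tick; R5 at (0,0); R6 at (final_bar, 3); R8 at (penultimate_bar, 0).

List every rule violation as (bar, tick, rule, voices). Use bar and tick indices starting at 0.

bar 0: v0=F3 v1=F4 downbeat P8
bar 1: v0=G3 v1=G4 downbeat P8
bar 2: v0=F3 v1=D4 downbeat M6
bar 3: v0=E3 v1=E4 downbeat P8
bar 4: v0=C3 v1=E3 downbeat M3
bar 5: v0=D3 v1=F3 downbeat m3
bar 6: v0=E3 v1=G3 downbeat m3
bar 7: v0=D3 v1=F3 downbeat m3
bar 8: v0=B2 v1=G3 downbeat m6
bar 9: v0=G3 v1=E4 downbeat M6
bar 10: v0=F3 v1=F4 downbeat P8
  -> R1 @ bar 1 tick 0 v(0, 1): F3/F4 P8 -> G3/G4 P8 similar
  -> R7 @ bar 5 tick 3 v(1,): F3->B3 leap 6st
  -> R4 @ bar 8 tick 1 v(0, 1): B2/F3 TT untreated
  -> R7 @ bar 8 tick 3 v(1,): F3->B3 leap 6st

(1, 0, R1, (0, 1))
(5, 3, R7, (1,))
(8, 1, R4, (0, 1))
(8, 3, R7, (1,))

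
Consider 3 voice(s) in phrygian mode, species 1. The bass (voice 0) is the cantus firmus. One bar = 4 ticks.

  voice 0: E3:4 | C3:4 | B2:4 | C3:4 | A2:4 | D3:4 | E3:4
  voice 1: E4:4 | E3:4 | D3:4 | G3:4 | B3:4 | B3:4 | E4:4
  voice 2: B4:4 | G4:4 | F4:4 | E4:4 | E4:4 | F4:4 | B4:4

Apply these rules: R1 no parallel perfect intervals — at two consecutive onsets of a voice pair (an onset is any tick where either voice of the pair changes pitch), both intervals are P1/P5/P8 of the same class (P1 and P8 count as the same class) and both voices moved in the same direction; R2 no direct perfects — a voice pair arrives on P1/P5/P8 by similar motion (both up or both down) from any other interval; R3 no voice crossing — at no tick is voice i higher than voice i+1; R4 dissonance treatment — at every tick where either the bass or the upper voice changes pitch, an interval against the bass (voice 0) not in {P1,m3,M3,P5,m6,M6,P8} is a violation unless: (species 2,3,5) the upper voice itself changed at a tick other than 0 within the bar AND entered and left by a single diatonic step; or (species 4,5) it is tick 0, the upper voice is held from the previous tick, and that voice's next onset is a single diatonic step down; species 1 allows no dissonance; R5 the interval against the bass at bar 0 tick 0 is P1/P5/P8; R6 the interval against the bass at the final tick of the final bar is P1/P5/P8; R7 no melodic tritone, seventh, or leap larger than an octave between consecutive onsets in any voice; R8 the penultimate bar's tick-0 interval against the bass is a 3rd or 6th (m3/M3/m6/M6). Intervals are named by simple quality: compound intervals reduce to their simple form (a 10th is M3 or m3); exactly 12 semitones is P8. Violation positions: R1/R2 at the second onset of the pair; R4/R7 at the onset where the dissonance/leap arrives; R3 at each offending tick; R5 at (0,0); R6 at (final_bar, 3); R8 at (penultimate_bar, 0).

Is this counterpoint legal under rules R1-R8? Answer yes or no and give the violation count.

bar 0: v0=E3 v1=E4 v2=B4 (P5)
bar 1: v0=C3 v1=E3 v2=G4 (P5)
bar 2: v0=B2 v1=D3 v2=F4 (TT)
bar 3: v0=C3 v1=G3 v2=E4 (M3)
bar 4: v0=A2 v1=B3 v2=E4 (P5)
bar 5: v0=D3 v1=B3 v2=F4 (m3)
bar 6: v0=E3 v1=E4 v2=B4 (P5)
  R1 @ bar1.0: E3/B4 P5 -> C3/G4 P5 similar
  R4 @ bar2.0: B2/F4 TT untreated
  R2 @ bar3.0: B2/D3 m3 -> C3/G3 P5 similar
  R4 @ bar4.0: A2/B3 M2 untreated
  R2 @ bar6.0: D3/B3 M6 -> E3/E4 P8 similar
  R2 @ bar6.0: D3/F4 m3 -> E3/B4 P5 similar
  R2 @ bar6.0: B3/F4 TT -> E4/B4 P5 similar
  R7 @ bar6.0: F4->B4 leap 6st

No (8 violations)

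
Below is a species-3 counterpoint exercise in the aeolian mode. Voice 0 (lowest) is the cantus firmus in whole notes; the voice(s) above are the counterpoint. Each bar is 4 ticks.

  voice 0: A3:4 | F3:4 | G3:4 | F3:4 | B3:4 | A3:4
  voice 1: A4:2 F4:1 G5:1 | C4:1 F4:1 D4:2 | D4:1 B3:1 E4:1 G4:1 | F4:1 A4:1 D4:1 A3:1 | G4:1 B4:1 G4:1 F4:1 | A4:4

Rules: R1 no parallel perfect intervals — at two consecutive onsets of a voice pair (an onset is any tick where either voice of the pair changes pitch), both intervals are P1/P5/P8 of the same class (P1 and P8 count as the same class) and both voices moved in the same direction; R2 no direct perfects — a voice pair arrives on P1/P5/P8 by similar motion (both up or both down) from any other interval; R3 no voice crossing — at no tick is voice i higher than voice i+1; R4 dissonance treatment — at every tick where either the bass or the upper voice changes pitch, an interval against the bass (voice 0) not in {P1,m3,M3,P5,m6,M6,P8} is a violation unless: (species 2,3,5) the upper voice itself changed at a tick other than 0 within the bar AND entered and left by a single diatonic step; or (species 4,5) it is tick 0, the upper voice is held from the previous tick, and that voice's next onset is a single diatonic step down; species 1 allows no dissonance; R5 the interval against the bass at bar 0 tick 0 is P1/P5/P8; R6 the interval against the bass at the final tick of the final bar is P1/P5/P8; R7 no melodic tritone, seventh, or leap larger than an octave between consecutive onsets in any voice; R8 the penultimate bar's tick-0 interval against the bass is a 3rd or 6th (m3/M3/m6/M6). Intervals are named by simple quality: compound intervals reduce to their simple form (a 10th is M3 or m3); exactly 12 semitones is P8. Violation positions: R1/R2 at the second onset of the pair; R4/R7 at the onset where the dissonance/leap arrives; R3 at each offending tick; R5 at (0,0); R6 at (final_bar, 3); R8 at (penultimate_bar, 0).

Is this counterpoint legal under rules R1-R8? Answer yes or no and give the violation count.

No (8 violations)

bar 0: v0=A3 v1=A4 (P8)
bar 1: v0=F3 v1=C4 (P5)
bar 2: v0=G3 v1=D4 (P5)
bar 3: v0=F3 v1=F4 (P8)
bar 4: v0=B3 v1=G4 (m6)
bar 5: v0=A3 v1=A4 (P8)
  R4 @ bar0.3: A3/G5 m7 untreated
  R7 @ bar0.3: F4->G5 leap 14st
  R2 @ bar1.0: A3/G5 m7 -> F3/C4 P5 similar
  R7 @ bar1.0: G5->C4 leap 19st
  R1 @ bar3.0: G3/G4 P8 -> F3/F4 P8 similar
  R7 @ bar4.0: F3->B3 leap 6st
  R7 @ bar4.0: A3->G4 leap 10st
  R4 @ bar4.3: B3/F4 TT untreated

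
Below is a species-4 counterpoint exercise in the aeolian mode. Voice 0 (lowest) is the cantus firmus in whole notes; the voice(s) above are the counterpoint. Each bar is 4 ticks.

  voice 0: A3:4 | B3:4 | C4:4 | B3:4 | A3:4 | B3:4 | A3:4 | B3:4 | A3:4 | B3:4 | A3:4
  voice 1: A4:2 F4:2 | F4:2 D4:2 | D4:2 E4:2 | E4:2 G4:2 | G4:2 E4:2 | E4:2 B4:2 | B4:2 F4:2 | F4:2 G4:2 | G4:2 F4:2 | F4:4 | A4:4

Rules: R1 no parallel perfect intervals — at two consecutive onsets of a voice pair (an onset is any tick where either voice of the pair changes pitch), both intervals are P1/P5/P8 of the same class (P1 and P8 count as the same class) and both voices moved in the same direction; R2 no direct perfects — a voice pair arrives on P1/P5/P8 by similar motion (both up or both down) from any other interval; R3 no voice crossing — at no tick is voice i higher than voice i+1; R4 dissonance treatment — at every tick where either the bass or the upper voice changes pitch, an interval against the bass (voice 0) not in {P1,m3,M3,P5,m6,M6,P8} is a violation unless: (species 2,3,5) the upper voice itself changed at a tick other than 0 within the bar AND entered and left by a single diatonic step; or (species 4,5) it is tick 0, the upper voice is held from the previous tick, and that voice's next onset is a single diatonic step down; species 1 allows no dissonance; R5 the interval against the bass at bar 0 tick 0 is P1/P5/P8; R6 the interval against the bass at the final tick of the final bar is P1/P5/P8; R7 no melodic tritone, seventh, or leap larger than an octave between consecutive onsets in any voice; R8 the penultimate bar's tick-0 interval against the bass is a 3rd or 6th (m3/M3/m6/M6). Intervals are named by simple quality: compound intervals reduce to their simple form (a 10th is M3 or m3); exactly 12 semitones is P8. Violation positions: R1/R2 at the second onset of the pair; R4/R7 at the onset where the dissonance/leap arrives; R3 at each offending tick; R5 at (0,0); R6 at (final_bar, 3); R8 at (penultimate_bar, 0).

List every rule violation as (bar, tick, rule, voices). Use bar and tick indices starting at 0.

bar 0: v0=A3 v1=A4 downbeat P8
bar 1: v0=B3 v1=F4 downbeat TT
bar 2: v0=C4 v1=D4 downbeat M2
bar 3: v0=B3 v1=E4 downbeat P4
bar 4: v0=A3 v1=G4 downbeat m7
bar 5: v0=B3 v1=E4 downbeat P4
bar 6: v0=A3 v1=B4 downbeat M2
bar 7: v0=B3 v1=F4 downbeat TT
bar 8: v0=A3 v1=G4 downbeat m7
bar 9: v0=B3 v1=F4 downbeat TT
bar 10: v0=A3 v1=A4 downbeat P8
  -> R4 @ bar 1 tick 0 v(0, 1): B3/F4 TT untreated
  -> R4 @ bar 2 tick 0 v(0, 1): C4/D4 M2 untreated
  -> R4 @ bar 3 tick 0 v(0, 1): B3/E4 P4 untreated
  -> R4 @ bar 4 tick 0 v(0, 1): A3/G4 m7 untreated
  -> R4 @ bar 5 tick 0 v(0, 1): B3/E4 P4 untreated
  -> R4 @ bar 6 tick 0 v(0, 1): A3/B4 M2 untreated
  -> R7 @ bar 6 tick 2 v(1,): B4->F4 leap 6st
  -> R4 @ bar 7 tick 0 v(0, 1): B3/F4 TT untreated
  -> R4 @ bar 9 tick 0 v(0, 1): B3/F4 TT untreated
  -> R8 @ bar 9 tick 0 v(0, 1): penult TT not 3rd/6th

(1, 0, R4, (0, 1))
(2, 0, R4, (0, 1))
(3, 0, R4, (0, 1))
(4, 0, R4, (0, 1))
(5, 0, R4, (0, 1))
(6, 0, R4, (0, 1))
(6, 2, R7, (1,))
(7, 0, R4, (0, 1))
(9, 0, R4, (0, 1))
(9, 0, R8, (0, 1))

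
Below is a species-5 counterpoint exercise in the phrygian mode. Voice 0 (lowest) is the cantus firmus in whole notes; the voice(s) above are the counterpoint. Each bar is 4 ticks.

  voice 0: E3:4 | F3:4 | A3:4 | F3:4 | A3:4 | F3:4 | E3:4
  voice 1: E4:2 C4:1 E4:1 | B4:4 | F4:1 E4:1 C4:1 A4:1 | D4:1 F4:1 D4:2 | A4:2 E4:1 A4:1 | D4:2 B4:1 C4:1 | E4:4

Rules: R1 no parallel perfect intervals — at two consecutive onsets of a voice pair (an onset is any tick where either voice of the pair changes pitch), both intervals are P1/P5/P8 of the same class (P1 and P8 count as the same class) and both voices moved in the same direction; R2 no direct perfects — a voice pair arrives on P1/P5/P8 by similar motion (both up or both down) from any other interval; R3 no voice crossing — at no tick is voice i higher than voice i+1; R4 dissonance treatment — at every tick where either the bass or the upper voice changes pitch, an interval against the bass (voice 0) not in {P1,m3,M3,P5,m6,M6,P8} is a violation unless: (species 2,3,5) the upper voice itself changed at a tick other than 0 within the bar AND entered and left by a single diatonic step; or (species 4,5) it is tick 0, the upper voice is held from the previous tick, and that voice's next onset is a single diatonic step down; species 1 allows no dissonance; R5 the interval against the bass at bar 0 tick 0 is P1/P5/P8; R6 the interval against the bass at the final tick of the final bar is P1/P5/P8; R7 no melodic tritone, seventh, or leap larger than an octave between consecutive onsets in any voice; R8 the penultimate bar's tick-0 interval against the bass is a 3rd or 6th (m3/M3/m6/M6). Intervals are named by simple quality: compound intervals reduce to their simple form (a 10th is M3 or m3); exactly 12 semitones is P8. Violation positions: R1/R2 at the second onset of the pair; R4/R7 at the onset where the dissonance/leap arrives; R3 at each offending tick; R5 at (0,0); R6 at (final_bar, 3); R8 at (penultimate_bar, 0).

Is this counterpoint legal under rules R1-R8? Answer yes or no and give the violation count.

bar 0: v0=E3 v1=E4 (P8)
bar 1: v0=F3 v1=B4 (TT)
bar 2: v0=A3 v1=F4 (m6)
bar 3: v0=F3 v1=D4 (M6)
bar 4: v0=A3 v1=A4 (P8)
bar 5: v0=F3 v1=D4 (M6)
bar 6: v0=E3 v1=E4 (P8)
  R4 @ bar1.0: F3/B4 TT untreated
  R7 @ bar2.0: B4->F4 leap 6st
  R2 @ bar4.0: F3/D4 M6 -> A3/A4 P8 similar
  R4 @ bar5.2: F3/B4 TT untreated
  R7 @ bar5.3: B4->C4 leap 11st

No (5 violations)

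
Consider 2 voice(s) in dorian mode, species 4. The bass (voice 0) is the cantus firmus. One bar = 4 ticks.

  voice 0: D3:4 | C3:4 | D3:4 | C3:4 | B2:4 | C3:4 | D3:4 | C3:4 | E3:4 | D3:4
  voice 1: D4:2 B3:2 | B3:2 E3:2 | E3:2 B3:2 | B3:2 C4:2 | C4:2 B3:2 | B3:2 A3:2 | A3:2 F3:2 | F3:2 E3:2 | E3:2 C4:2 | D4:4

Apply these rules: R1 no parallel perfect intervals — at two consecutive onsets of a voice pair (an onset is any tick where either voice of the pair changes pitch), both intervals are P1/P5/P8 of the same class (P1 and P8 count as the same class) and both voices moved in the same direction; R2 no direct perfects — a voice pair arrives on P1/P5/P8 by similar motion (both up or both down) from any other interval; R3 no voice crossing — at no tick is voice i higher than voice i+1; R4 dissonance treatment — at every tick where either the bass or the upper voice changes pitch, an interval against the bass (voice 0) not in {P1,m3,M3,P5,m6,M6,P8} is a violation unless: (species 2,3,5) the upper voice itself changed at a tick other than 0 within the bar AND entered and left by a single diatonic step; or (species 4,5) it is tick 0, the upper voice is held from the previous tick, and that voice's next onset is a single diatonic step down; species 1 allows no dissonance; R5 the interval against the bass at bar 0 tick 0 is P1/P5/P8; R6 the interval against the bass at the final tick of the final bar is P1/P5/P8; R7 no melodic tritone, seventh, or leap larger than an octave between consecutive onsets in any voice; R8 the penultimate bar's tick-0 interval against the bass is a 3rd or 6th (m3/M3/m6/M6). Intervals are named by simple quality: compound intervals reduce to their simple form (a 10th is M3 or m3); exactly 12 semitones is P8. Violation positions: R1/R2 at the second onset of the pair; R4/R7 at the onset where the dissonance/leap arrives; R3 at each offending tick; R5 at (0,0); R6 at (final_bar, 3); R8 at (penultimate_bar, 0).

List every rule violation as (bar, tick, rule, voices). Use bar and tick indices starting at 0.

(1, 0, R4, (0, 1))
(2, 0, R4, (0, 1))
(3, 0, R4, (0, 1))
(8, 0, R8, (0, 1))

bar 0: v0=D3 v1=D4 downbeat P8
bar 1: v0=C3 v1=B3 downbeat M7
bar 2: v0=D3 v1=E3 downbeat M2
bar 3: v0=C3 v1=B3 downbeat M7
bar 4: v0=B2 v1=C4 downbeat m2
bar 5: v0=C3 v1=B3 downbeat M7
bar 6: v0=D3 v1=A3 downbeat P5
bar 7: v0=C3 v1=F3 downbeat P4
bar 8: v0=E3 v1=E3 downbeat P1
bar 9: v0=D3 v1=D4 downbeat P8
  -> R4 @ bar 1 tick 0 v(0, 1): C3/B3 M7 untreated
  -> R4 @ bar 2 tick 0 v(0, 1): D3/E3 M2 untreated
  -> R4 @ bar 3 tick 0 v(0, 1): C3/B3 M7 untreated
  -> R8 @ bar 8 tick 0 v(0, 1): penult P1 not 3rd/6th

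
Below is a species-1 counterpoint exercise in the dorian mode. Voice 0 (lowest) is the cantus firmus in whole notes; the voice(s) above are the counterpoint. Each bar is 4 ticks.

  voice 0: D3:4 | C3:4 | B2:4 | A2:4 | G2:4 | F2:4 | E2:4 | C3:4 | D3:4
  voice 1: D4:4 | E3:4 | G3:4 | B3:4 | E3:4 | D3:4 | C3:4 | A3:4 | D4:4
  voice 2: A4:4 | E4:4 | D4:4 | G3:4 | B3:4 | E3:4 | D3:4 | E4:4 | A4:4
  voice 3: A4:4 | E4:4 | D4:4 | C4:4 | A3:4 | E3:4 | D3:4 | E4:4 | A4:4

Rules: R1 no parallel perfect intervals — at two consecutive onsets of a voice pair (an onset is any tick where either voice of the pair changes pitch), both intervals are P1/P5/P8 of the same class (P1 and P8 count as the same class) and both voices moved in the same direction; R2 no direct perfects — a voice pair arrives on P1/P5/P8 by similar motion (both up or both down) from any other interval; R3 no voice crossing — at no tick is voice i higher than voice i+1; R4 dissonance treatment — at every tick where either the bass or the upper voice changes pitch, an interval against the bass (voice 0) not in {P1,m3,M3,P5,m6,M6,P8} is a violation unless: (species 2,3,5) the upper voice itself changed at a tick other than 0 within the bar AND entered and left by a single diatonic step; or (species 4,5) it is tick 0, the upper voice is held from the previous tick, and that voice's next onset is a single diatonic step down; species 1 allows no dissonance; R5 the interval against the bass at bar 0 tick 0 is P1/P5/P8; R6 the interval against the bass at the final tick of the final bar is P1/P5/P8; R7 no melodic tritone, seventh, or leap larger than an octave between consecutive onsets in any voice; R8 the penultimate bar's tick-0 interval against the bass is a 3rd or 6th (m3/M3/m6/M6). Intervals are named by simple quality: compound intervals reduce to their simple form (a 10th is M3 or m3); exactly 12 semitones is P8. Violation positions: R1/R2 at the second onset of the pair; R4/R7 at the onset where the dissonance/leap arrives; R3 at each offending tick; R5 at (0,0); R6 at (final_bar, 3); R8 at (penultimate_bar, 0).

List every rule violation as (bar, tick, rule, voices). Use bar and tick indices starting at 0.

(1, 0, R1, (2, 3))
(1, 0, R2, (1, 2))
(1, 0, R2, (1, 3))
(1, 0, R7, (1,))
(2, 0, R1, (2, 3))
(3, 0, R3, (1, 2))
(3, 0, R4, (0, 1))
(3, 0, R4, (0, 2))
(3, 1, R3, (1, 2))
(3, 2, R3, (1, 2))
(3, 3, R3, (1, 2))
(4, 0, R3, (2, 3))
(4, 0, R4, (0, 3))
(4, 1, R3, (2, 3))
(4, 2, R3, (2, 3))
(4, 3, R3, (2, 3))
(5, 0, R2, (2, 3))
(5, 0, R4, (0, 2))
(5, 0, R4, (0, 3))
(6, 0, R1, (2, 3))
(6, 0, R4, (0, 2))
(6, 0, R4, (0, 3))
(7, 0, R1, (2, 3))
(7, 0, R2, (1, 2))
(7, 0, R2, (1, 3))
(7, 0, R7, (2,))
(7, 0, R7, (3,))
(8, 0, R1, (1, 2))
(8, 0, R1, (1, 3))
(8, 0, R1, (2, 3))
(8, 0, R2, (0, 1))
(8, 0, R2, (0, 2))
(8, 0, R2, (0, 3))

bar 0: v0=D3 v1=D4 v2=A4 v3=A4 downbeat P5
bar 1: v0=C3 v1=E3 v2=E4 v3=E4 downbeat M3
bar 2: v0=B2 v1=G3 v2=D4 v3=D4 downbeat m3
bar 3: v0=A2 v1=B3 v2=G3 v3=C4 downbeat m3
bar 4: v0=G2 v1=E3 v2=B3 v3=A3 downbeat M2
bar 5: v0=F2 v1=D3 v2=E3 v3=E3 downbeat M7
bar 6: v0=E2 v1=C3 v2=D3 v3=D3 downbeat m7
bar 7: v0=C3 v1=A3 v2=E4 v3=E4 downbeat M3
bar 8: v0=D3 v1=D4 v2=A4 v3=A4 downbeat P5
  -> R1 @ bar 1 tick 0 v(2, 3): A4/A4 P1 -> E4/E4 P1 similar
  -> R2 @ bar 1 tick 0 v(1, 2): D4/A4 P5 -> E3/E4 P8 similar
  -> R2 @ bar 1 tick 0 v(1, 3): D4/A4 P5 -> E3/E4 P8 similar
  -> R7 @ bar 1 tick 0 v(1,): D4->E3 leap 10st
  -> R1 @ bar 2 tick 0 v(2, 3): E4/E4 P1 -> D4/D4 P1 similar
  -> R3 @ bar 3 tick 0 v(1, 2): B3 above G3
  -> R4 @ bar 3 tick 0 v(0, 1): A2/B3 M2 untreated
  -> R4 @ bar 3 tick 0 v(0, 2): A2/G3 m7 untreated
  -> R3 @ bar 3 tick 1 v(1, 2): B3 above G3
  -> R3 @ bar 3 tick 2 v(1, 2): B3 above G3
  -> R3 @ bar 3 tick 3 v(1, 2): B3 above G3
  -> R3 @ bar 4 tick 0 v(2, 3): B3 above A3
  -> R4 @ bar 4 tick 0 v(0, 3): G2/A3 M2 untreated
  -> R3 @ bar 4 tick 1 v(2, 3): B3 above A3
  -> R3 @ bar 4 tick 2 v(2, 3): B3 above A3
  -> R3 @ bar 4 tick 3 v(2, 3): B3 above A3
  -> R2 @ bar 5 tick 0 v(2, 3): B3/A3 M2 -> E3/E3 P1 similar
  -> R4 @ bar 5 tick 0 v(0, 2): F2/E3 M7 untreated
  -> R4 @ bar 5 tick 0 v(0, 3): F2/E3 M7 untreated
  -> R1 @ bar 6 tick 0 v(2, 3): E3/E3 P1 -> D3/D3 P1 similar
  -> R4 @ bar 6 tick 0 v(0, 2): E2/D3 m7 untreated
  -> R4 @ bar 6 tick 0 v(0, 3): E2/D3 m7 untreated
  -> R1 @ bar 7 tick 0 v(2, 3): D3/D3 P1 -> E4/E4 P1 similar
  -> R2 @ bar 7 tick 0 v(1, 2): C3/D3 M2 -> A3/E4 P5 similar
  -> R2 @ bar 7 tick 0 v(1, 3): C3/D3 M2 -> A3/E4 P5 similar
  -> R7 @ bar 7 tick 0 v(2,): D3->E4 leap 14st
  -> R7 @ bar 7 tick 0 v(3,): D3->E4 leap 14st
  -> R1 @ bar 8 tick 0 v(1, 2): A3/E4 P5 -> D4/A4 P5 similar
  -> R1 @ bar 8 tick 0 v(1, 3): A3/E4 P5 -> D4/A4 P5 similar
  -> R1 @ bar 8 tick 0 v(2, 3): E4/E4 P1 -> A4/A4 P1 similar
  -> R2 @ bar 8 tick 0 v(0, 1): C3/A3 M6 -> D3/D4 P8 similar
  -> R2 @ bar 8 tick 0 v(0, 2): C3/E4 M3 -> D3/A4 P5 similar
  -> R2 @ bar 8 tick 0 v(0, 3): C3/E4 M3 -> D3/A4 P5 similar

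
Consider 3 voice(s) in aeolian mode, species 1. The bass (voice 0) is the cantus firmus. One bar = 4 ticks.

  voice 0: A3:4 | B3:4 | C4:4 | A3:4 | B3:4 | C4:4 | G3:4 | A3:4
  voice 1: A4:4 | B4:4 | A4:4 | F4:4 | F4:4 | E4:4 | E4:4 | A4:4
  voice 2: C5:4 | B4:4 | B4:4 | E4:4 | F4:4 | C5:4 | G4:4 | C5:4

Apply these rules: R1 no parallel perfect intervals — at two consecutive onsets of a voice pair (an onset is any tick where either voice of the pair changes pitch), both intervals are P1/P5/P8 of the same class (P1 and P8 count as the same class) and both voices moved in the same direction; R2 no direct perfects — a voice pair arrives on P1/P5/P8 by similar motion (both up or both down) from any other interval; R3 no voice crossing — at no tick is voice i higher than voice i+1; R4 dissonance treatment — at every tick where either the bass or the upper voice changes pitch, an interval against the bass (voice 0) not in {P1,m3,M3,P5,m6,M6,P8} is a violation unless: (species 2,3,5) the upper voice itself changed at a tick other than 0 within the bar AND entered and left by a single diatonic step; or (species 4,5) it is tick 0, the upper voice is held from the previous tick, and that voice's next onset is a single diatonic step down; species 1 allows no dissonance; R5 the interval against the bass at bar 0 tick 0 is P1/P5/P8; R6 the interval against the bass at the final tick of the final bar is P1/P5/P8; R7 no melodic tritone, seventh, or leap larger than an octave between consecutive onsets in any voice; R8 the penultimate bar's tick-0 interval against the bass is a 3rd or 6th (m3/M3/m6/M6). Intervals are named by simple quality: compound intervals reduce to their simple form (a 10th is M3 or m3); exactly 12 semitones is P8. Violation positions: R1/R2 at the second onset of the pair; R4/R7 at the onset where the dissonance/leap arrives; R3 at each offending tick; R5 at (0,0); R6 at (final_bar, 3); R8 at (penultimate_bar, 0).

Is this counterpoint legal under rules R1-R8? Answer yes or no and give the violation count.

No (15 violations)

bar 0: v0=A3 v1=A4 v2=C5 (m3)
bar 1: v0=B3 v1=B4 v2=B4 (P8)
bar 2: v0=C4 v1=A4 v2=B4 (M7)
bar 3: v0=A3 v1=F4 v2=E4 (P5)
bar 4: v0=B3 v1=F4 v2=F4 (TT)
bar 5: v0=C4 v1=E4 v2=C5 (P8)
bar 6: v0=G3 v1=E4 v2=G4 (P8)
bar 7: v0=A3 v1=A4 v2=C5 (m3)
  R5 @ bar0.0: opens on m3
  R1 @ bar1.0: A3/A4 P8 -> B3/B4 P8 similar
  R4 @ bar2.0: C4/B4 M7 untreated
  R2 @ bar3.0: C4/B4 M7 -> A3/E4 P5 similar
  R3 @ bar3.0: F4 above E4
  R3 @ bar3.1: F4 above E4
  R3 @ bar3.2: F4 above E4
  R3 @ bar3.3: F4 above E4
  R4 @ bar4.0: B3/F4 TT untreated
  R4 @ bar4.0: B3/F4 TT untreated
  R2 @ bar5.0: B3/F4 TT -> C4/C5 P8 similar
  R1 @ bar6.0: C4/C5 P8 -> G3/G4 P8 similar
  R8 @ bar6.0: penult P8 not 3rd/6th
  R2 @ bar7.0: G3/E4 M6 -> A3/A4 P8 similar
  R6 @ bar7.3: closes on m3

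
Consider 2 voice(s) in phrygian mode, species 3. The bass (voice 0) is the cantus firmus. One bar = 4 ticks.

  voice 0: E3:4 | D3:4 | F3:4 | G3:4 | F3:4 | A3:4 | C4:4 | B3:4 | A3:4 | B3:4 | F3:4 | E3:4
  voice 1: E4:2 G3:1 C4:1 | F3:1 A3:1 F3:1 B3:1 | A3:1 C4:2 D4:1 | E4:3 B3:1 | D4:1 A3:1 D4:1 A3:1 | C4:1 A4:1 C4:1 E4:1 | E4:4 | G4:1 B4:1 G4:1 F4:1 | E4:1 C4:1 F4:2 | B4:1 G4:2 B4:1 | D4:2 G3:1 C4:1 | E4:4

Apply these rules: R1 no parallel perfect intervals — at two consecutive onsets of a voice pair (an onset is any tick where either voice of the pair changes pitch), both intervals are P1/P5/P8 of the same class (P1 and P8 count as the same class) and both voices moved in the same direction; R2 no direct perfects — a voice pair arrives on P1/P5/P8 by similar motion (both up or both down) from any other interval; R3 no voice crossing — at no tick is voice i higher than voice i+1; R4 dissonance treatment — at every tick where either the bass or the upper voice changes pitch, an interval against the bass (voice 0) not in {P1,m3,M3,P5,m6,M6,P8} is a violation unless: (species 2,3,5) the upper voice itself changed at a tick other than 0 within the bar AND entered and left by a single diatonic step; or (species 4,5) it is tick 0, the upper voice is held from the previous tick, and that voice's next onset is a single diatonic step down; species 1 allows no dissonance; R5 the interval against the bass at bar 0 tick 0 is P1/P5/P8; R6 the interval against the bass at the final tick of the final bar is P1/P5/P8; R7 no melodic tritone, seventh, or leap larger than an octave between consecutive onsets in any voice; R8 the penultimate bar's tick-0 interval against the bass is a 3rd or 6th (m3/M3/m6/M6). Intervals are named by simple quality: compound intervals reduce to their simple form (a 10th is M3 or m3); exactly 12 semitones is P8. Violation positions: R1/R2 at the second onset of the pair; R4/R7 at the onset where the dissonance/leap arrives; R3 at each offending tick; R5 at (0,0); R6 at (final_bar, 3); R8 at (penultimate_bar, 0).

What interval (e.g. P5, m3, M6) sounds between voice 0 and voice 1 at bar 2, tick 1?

P5

voice 0=F3 voice 1=C4 -> P5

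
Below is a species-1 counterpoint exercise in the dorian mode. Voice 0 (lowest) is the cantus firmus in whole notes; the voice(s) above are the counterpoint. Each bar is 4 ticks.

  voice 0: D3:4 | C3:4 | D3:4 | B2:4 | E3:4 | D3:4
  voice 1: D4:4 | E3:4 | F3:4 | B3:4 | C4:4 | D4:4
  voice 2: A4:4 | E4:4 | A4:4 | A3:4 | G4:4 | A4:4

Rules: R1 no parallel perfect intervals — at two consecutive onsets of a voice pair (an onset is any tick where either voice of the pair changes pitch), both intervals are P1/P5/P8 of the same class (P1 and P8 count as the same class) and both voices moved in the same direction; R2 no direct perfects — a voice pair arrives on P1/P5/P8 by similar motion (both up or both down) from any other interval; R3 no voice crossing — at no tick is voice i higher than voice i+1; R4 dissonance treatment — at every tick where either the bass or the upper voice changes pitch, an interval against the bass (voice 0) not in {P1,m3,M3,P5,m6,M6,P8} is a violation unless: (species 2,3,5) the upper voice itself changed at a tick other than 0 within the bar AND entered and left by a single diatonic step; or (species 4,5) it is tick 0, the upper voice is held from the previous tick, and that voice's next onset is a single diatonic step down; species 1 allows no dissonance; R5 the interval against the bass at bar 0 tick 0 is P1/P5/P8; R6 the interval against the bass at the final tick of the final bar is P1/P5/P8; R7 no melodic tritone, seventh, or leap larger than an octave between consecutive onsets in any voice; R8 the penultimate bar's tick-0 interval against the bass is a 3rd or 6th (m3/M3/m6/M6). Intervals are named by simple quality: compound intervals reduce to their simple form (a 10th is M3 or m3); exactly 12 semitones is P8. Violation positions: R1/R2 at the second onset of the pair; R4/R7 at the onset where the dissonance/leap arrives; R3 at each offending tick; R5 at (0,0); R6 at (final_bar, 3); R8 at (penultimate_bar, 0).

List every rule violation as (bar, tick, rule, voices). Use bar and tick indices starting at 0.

(1, 0, R2, (1, 2))
(1, 0, R7, (1,))
(2, 0, R2, (0, 2))
(3, 0, R3, (1, 2))
(3, 0, R4, (0, 2))
(3, 0, R7, (1,))
(3, 1, R3, (1, 2))
(3, 2, R3, (1, 2))
(3, 3, R3, (1, 2))
(4, 0, R2, (1, 2))
(4, 0, R7, (2,))
(5, 0, R1, (1, 2))

bar 0: v0=D3 v1=D4 v2=A4 downbeat P5
bar 1: v0=C3 v1=E3 v2=E4 downbeat M3
bar 2: v0=D3 v1=F3 v2=A4 downbeat P5
bar 3: v0=B2 v1=B3 v2=A3 downbeat m7
bar 4: v0=E3 v1=C4 v2=G4 downbeat m3
bar 5: v0=D3 v1=D4 v2=A4 downbeat P5
  -> R2 @ bar 1 tick 0 v(1, 2): D4/A4 P5 -> E3/E4 P8 similar
  -> R7 @ bar 1 tick 0 v(1,): D4->E3 leap 10st
  -> R2 @ bar 2 tick 0 v(0, 2): C3/E4 M3 -> D3/A4 P5 similar
  -> R3 @ bar 3 tick 0 v(1, 2): B3 above A3
  -> R4 @ bar 3 tick 0 v(0, 2): B2/A3 m7 untreated
  -> R7 @ bar 3 tick 0 v(1,): F3->B3 leap 6st
  -> R3 @ bar 3 tick 1 v(1, 2): B3 above A3
  -> R3 @ bar 3 tick 2 v(1, 2): B3 above A3
  -> R3 @ bar 3 tick 3 v(1, 2): B3 above A3
  -> R2 @ bar 4 tick 0 v(1, 2): B3/A3 M2 -> C4/G4 P5 similar
  -> R7 @ bar 4 tick 0 v(2,): A3->G4 leap 10st
  -> R1 @ bar 5 tick 0 v(1, 2): C4/G4 P5 -> D4/A4 P5 similar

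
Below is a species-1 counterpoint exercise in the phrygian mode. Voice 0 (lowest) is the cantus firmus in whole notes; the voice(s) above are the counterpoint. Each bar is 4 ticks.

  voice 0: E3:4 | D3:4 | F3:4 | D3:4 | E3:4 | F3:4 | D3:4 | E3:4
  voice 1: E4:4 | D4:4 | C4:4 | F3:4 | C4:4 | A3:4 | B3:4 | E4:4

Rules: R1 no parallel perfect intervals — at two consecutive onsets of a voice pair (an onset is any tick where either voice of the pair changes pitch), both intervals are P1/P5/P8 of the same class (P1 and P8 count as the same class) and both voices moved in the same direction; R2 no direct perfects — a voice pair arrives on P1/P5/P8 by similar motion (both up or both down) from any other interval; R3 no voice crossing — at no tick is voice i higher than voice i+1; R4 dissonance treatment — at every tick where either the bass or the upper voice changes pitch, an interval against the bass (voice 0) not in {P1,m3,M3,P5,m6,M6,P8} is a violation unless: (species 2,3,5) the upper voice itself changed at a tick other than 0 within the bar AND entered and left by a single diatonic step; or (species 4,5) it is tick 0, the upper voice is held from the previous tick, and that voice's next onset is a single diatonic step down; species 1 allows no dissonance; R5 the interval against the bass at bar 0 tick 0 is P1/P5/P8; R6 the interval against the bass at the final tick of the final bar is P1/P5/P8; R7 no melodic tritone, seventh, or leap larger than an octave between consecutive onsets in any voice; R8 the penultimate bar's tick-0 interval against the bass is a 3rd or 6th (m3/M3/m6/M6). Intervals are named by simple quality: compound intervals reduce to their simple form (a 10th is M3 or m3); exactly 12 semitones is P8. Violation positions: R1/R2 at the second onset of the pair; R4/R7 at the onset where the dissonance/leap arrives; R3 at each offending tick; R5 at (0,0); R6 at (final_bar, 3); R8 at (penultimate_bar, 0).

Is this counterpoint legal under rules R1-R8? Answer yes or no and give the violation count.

bar 0: v0=E3 v1=E4 (P8)
bar 1: v0=D3 v1=D4 (P8)
bar 2: v0=F3 v1=C4 (P5)
bar 3: v0=D3 v1=F3 (m3)
bar 4: v0=E3 v1=C4 (m6)
bar 5: v0=F3 v1=A3 (M3)
bar 6: v0=D3 v1=B3 (M6)
bar 7: v0=E3 v1=E4 (P8)
  R1 @ bar1.0: E3/E4 P8 -> D3/D4 P8 similar
  R2 @ bar7.0: D3/B3 M6 -> E3/E4 P8 similar

No (2 violations)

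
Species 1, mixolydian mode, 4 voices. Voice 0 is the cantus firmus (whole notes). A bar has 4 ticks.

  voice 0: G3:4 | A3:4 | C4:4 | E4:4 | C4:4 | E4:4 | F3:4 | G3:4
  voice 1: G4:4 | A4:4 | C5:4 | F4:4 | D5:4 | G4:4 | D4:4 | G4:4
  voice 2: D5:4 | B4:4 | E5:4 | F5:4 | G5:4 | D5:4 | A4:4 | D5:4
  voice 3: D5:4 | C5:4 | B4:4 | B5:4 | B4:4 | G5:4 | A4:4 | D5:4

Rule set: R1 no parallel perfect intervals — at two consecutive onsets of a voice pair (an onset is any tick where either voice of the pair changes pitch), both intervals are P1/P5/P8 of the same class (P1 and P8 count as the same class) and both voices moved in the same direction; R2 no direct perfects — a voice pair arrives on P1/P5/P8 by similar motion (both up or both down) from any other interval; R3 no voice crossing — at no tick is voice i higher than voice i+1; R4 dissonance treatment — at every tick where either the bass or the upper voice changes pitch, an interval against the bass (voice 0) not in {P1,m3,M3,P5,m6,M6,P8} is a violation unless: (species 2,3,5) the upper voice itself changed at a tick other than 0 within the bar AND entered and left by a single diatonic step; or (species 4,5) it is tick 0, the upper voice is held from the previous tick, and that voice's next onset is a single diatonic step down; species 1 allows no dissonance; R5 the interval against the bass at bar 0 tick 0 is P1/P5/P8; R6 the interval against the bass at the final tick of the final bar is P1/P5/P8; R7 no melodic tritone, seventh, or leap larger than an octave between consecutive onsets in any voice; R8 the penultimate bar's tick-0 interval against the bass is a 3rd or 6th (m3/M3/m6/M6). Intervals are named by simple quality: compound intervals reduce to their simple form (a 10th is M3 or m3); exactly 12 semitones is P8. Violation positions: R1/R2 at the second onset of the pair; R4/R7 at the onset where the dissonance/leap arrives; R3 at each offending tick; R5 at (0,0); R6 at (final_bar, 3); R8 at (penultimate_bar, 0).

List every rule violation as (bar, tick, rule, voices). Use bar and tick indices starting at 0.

(1, 0, R1, (0, 1))
(1, 0, R4, (0, 2))
(2, 0, R1, (0, 1))
(2, 0, R3, (2, 3))
(2, 0, R4, (0, 3))
(2, 1, R3, (2, 3))
(2, 2, R3, (2, 3))
(2, 3, R3, (2, 3))
(3, 0, R2, (0, 3))
(3, 0, R4, (0, 1))
(3, 0, R4, (0, 2))
(4, 0, R3, (2, 3))
(4, 0, R4, (0, 1))
(4, 0, R4, (0, 3))
(4, 1, R3, (2, 3))
(4, 2, R3, (2, 3))
(4, 3, R3, (2, 3))
(5, 0, R2, (1, 2))
(5, 0, R4, (0, 2))
(6, 0, R1, (1, 2))
(6, 0, R2, (1, 3))
(6, 0, R2, (2, 3))
(6, 0, R7, (0,))
(6, 0, R7, (3,))
(7, 0, R1, (1, 2))
(7, 0, R1, (1, 3))
(7, 0, R1, (2, 3))
(7, 0, R2, (0, 1))
(7, 0, R2, (0, 2))
(7, 0, R2, (0, 3))

bar 0: v0=G3 v1=G4 v2=D5 v3=D5 downbeat P5
bar 1: v0=A3 v1=A4 v2=B4 v3=C5 downbeat m3
bar 2: v0=C4 v1=C5 v2=E5 v3=B4 downbeat M7
bar 3: v0=E4 v1=F4 v2=F5 v3=B5 downbeat P5
bar 4: v0=C4 v1=D5 v2=G5 v3=B4 downbeat M7
bar 5: v0=E4 v1=G4 v2=D5 v3=G5 downbeat m3
bar 6: v0=F3 v1=D4 v2=A4 v3=A4 downbeat M3
bar 7: v0=G3 v1=G4 v2=D5 v3=D5 downbeat P5
  -> R1 @ bar 1 tick 0 v(0, 1): G3/G4 P8 -> A3/A4 P8 similar
  -> R4 @ bar 1 tick 0 v(0, 2): A3/B4 M2 untreated
  -> R1 @ bar 2 tick 0 v(0, 1): A3/A4 P8 -> C4/C5 P8 similar
  -> R3 @ bar 2 tick 0 v(2, 3): E5 above B4
  -> R4 @ bar 2 tick 0 v(0, 3): C4/B4 M7 untreated
  -> R3 @ bar 2 tick 1 v(2, 3): E5 above B4
  -> R3 @ bar 2 tick 2 v(2, 3): E5 above B4
  -> R3 @ bar 2 tick 3 v(2, 3): E5 above B4
  -> R2 @ bar 3 tick 0 v(0, 3): C4/B4 M7 -> E4/B5 P5 similar
  -> R4 @ bar 3 tick 0 v(0, 1): E4/F4 m2 untreated
  -> R4 @ bar 3 tick 0 v(0, 2): E4/F5 m2 untreated
  -> R3 @ bar 4 tick 0 v(2, 3): G5 above B4
  -> R4 @ bar 4 tick 0 v(0, 1): C4/D5 M2 untreated
  -> R4 @ bar 4 tick 0 v(0, 3): C4/B4 M7 untreated
  -> R3 @ bar 4 tick 1 v(2, 3): G5 above B4
  -> R3 @ bar 4 tick 2 v(2, 3): G5 above B4
  -> R3 @ bar 4 tick 3 v(2, 3): G5 above B4
  -> R2 @ bar 5 tick 0 v(1, 2): D5/G5 P4 -> G4/D5 P5 similar
  -> R4 @ bar 5 tick 0 v(0, 2): E4/D5 m7 untreated
  -> R1 @ bar 6 tick 0 v(1, 2): G4/D5 P5 -> D4/A4 P5 similar
  -> R2 @ bar 6 tick 0 v(1, 3): G4/G5 P8 -> D4/A4 P5 similar
  -> R2 @ bar 6 tick 0 v(2, 3): D5/G5 P4 -> A4/A4 P1 similar
  -> R7 @ bar 6 tick 0 v(0,): E4->F3 leap 11st
  -> R7 @ bar 6 tick 0 v(3,): G5->A4 leap 10st
  -> R1 @ bar 7 tick 0 v(1, 2): D4/A4 P5 -> G4/D5 P5 similar
  -> R1 @ bar 7 tick 0 v(1, 3): D4/A4 P5 -> G4/D5 P5 similar
  -> R1 @ bar 7 tick 0 v(2, 3): A4/A4 P1 -> D5/D5 P1 similar
  -> R2 @ bar 7 tick 0 v(0, 1): F3/D4 M6 -> G3/G4 P8 similar
  -> R2 @ bar 7 tick 0 v(0, 2): F3/A4 M3 -> G3/D5 P5 similar
  -> R2 @ bar 7 tick 0 v(0, 3): F3/A4 M3 -> G3/D5 P5 similar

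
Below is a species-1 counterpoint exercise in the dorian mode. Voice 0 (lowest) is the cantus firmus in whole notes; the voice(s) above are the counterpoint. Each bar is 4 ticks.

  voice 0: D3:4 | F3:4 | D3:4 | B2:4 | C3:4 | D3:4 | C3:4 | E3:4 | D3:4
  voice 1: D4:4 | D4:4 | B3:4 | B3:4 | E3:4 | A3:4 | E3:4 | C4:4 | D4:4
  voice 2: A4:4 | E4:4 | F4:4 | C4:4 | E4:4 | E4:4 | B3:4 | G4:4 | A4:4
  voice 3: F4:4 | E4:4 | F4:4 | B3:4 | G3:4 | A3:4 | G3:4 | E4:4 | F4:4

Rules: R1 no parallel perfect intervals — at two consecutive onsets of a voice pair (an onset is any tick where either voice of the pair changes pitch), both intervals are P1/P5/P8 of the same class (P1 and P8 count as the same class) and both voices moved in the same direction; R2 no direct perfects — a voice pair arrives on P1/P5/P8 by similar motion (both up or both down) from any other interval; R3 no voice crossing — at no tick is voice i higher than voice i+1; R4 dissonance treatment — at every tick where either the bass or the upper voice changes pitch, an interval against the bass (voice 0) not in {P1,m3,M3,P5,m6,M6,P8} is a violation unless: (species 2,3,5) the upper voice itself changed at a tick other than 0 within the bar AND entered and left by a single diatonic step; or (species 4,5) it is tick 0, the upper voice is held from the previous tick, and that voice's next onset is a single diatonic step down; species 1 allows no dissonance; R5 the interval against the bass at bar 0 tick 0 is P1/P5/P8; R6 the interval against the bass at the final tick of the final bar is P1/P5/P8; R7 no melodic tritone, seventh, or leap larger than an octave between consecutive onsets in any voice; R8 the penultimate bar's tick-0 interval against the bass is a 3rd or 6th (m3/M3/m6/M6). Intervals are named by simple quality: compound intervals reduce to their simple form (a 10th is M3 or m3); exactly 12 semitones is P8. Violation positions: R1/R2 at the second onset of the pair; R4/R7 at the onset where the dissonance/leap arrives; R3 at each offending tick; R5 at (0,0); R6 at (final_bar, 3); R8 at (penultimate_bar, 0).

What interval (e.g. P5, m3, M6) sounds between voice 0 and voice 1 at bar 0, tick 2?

voice 0=D3 voice 1=D4 -> P8

P8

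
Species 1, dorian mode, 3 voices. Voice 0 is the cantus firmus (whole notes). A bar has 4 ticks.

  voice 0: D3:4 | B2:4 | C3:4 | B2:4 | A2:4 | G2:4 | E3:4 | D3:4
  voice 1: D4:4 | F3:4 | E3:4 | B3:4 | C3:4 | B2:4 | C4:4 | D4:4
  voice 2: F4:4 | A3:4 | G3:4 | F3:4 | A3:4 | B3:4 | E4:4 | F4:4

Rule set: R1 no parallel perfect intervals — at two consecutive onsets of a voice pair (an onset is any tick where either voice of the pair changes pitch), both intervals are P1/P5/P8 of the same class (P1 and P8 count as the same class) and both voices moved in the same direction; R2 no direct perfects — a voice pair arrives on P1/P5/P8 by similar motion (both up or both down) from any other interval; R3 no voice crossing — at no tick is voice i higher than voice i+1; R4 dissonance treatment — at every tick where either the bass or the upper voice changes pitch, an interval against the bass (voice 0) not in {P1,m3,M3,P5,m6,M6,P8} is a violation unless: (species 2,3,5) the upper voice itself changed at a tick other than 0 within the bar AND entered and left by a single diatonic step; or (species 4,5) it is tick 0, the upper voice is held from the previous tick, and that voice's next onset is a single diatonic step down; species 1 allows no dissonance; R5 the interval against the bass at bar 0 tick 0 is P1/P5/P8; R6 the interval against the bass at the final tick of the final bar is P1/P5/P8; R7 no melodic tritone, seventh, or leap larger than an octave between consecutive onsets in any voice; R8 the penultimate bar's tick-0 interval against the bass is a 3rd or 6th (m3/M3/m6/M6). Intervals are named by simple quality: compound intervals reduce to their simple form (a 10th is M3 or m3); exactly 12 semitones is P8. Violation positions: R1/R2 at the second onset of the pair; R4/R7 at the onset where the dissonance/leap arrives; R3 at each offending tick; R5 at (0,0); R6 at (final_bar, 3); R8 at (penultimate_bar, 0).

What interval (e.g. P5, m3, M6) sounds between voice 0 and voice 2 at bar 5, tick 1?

voice 0=G2 voice 2=B3 -> M3

M3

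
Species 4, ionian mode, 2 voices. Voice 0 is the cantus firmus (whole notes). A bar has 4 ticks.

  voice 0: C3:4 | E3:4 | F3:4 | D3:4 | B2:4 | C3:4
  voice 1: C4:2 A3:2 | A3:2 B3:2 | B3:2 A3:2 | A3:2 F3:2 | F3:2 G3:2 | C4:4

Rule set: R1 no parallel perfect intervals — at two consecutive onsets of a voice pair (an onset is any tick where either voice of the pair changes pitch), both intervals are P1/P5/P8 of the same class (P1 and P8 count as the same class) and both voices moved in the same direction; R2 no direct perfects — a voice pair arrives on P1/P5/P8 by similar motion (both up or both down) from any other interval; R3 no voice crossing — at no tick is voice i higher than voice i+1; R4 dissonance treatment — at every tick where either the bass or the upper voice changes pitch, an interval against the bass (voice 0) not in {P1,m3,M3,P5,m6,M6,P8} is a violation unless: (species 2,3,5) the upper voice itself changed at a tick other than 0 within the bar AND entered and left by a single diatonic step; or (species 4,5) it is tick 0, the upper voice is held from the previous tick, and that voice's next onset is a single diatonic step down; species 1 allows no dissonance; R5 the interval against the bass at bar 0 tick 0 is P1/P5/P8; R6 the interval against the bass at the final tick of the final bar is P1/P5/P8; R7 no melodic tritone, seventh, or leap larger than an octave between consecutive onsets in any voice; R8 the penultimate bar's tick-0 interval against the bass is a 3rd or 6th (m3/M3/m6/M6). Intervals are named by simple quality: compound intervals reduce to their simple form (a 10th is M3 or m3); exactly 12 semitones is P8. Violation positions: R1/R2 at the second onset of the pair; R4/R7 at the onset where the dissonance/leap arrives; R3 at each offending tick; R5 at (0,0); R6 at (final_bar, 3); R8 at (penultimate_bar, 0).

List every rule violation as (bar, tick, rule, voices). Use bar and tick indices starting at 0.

bar 0: v0=C3 v1=C4 downbeat P8
bar 1: v0=E3 v1=A3 downbeat P4
bar 2: v0=F3 v1=B3 downbeat TT
bar 3: v0=D3 v1=A3 downbeat P5
bar 4: v0=B2 v1=F3 downbeat TT
bar 5: v0=C3 v1=C4 downbeat P8
  -> R4 @ bar 1 tick 0 v(0, 1): E3/A3 P4 untreated
  -> R4 @ bar 4 tick 0 v(0, 1): B2/F3 TT untreated
  -> R8 @ bar 4 tick 0 v(0, 1): penult TT not 3rd/6th
  -> R2 @ bar 5 tick 0 v(0, 1): B2/G3 m6 -> C3/C4 P8 similar

(1, 0, R4, (0, 1))
(4, 0, R4, (0, 1))
(4, 0, R8, (0, 1))
(5, 0, R2, (0, 1))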